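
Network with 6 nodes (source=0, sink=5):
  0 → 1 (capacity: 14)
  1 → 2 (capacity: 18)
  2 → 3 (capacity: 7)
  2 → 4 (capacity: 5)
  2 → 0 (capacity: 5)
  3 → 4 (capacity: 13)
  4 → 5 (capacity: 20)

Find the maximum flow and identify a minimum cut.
Max flow = 12, Min cut edges: (2,3), (2,4)

Maximum flow: 12
Minimum cut: (2,3), (2,4)
Partition: S = [0, 1, 2], T = [3, 4, 5]

Max-flow min-cut theorem verified: both equal 12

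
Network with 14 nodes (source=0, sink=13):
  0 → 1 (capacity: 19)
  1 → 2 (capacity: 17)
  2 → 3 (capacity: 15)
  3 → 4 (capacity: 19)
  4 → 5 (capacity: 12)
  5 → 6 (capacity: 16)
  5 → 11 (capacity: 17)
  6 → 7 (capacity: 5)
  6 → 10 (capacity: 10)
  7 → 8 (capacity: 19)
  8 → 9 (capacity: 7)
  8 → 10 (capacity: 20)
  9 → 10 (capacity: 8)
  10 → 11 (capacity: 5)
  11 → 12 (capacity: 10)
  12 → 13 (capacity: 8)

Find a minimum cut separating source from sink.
Min cut value = 8, edges: (12,13)

Min cut value: 8
Partition: S = [0, 1, 2, 3, 4, 5, 6, 7, 8, 9, 10, 11, 12], T = [13]
Cut edges: (12,13)

By max-flow min-cut theorem, max flow = min cut = 8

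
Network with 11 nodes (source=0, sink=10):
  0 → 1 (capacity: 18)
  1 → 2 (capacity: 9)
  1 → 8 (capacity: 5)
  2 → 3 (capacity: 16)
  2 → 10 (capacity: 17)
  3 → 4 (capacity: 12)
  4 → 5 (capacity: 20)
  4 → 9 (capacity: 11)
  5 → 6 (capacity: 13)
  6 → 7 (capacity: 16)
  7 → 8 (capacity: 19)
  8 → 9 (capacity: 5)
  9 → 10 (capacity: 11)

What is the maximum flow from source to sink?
Maximum flow = 14

Max flow: 14

Flow assignment:
  0 → 1: 14/18
  1 → 2: 9/9
  1 → 8: 5/5
  2 → 10: 9/17
  8 → 9: 5/5
  9 → 10: 5/11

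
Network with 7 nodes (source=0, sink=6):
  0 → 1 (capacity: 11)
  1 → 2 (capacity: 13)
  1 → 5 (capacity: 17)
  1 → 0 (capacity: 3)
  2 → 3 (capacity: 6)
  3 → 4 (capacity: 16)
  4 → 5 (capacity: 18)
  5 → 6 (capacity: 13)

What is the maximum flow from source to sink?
Maximum flow = 11

Max flow: 11

Flow assignment:
  0 → 1: 11/11
  1 → 5: 11/17
  5 → 6: 11/13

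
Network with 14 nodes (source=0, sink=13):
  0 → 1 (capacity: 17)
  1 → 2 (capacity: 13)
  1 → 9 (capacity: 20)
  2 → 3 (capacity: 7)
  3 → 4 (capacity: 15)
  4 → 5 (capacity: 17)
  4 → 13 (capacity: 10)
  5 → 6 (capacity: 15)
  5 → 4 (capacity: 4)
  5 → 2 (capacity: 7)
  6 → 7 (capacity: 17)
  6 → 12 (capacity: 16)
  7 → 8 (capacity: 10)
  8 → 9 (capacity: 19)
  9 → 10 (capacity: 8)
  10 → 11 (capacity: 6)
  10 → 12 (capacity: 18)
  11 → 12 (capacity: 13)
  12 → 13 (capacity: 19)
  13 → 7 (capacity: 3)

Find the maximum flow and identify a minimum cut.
Max flow = 15, Min cut edges: (2,3), (9,10)

Maximum flow: 15
Minimum cut: (2,3), (9,10)
Partition: S = [0, 1, 2, 7, 8, 9], T = [3, 4, 5, 6, 10, 11, 12, 13]

Max-flow min-cut theorem verified: both equal 15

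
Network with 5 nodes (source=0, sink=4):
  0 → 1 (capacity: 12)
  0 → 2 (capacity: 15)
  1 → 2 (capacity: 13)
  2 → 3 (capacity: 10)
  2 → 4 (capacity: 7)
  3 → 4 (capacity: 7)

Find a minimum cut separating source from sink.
Min cut value = 14, edges: (2,4), (3,4)

Min cut value: 14
Partition: S = [0, 1, 2, 3], T = [4]
Cut edges: (2,4), (3,4)

By max-flow min-cut theorem, max flow = min cut = 14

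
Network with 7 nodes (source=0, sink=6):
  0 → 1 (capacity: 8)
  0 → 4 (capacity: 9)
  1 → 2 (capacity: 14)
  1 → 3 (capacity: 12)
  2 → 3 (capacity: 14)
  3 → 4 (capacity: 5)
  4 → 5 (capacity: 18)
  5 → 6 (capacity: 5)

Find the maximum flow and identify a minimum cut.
Max flow = 5, Min cut edges: (5,6)

Maximum flow: 5
Minimum cut: (5,6)
Partition: S = [0, 1, 2, 3, 4, 5], T = [6]

Max-flow min-cut theorem verified: both equal 5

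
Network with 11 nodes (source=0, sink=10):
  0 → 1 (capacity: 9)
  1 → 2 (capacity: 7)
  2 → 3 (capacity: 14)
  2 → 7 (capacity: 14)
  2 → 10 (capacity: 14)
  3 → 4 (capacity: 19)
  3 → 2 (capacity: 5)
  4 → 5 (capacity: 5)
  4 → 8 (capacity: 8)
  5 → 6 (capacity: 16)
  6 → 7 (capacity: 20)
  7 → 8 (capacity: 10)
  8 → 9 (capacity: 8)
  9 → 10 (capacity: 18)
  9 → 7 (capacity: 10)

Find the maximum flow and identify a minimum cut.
Max flow = 7, Min cut edges: (1,2)

Maximum flow: 7
Minimum cut: (1,2)
Partition: S = [0, 1], T = [2, 3, 4, 5, 6, 7, 8, 9, 10]

Max-flow min-cut theorem verified: both equal 7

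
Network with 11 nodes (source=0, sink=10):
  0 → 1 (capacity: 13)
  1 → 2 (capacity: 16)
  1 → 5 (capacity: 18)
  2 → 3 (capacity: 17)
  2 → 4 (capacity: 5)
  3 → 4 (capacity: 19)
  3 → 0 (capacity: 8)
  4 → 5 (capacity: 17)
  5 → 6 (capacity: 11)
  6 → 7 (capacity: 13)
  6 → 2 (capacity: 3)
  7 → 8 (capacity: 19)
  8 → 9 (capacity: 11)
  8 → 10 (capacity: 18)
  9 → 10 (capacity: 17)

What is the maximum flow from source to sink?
Maximum flow = 11

Max flow: 11

Flow assignment:
  0 → 1: 11/13
  1 → 5: 11/18
  5 → 6: 11/11
  6 → 7: 11/13
  7 → 8: 11/19
  8 → 10: 11/18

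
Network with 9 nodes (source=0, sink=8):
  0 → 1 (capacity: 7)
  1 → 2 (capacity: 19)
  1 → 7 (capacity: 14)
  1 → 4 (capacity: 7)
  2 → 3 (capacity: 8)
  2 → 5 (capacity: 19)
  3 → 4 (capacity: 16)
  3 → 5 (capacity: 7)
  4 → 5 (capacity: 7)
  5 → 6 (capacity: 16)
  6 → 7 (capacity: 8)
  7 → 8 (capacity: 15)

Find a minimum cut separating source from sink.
Min cut value = 7, edges: (0,1)

Min cut value: 7
Partition: S = [0], T = [1, 2, 3, 4, 5, 6, 7, 8]
Cut edges: (0,1)

By max-flow min-cut theorem, max flow = min cut = 7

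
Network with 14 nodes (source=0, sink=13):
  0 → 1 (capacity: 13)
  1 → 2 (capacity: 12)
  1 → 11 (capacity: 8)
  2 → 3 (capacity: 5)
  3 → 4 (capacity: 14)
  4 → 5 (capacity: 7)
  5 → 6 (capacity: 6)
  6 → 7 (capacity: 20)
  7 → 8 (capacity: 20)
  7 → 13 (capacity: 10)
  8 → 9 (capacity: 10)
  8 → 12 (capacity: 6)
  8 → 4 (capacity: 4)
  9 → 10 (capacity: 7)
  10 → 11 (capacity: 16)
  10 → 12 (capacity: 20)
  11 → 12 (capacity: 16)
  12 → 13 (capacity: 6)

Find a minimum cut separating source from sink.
Min cut value = 11, edges: (2,3), (12,13)

Min cut value: 11
Partition: S = [0, 1, 2, 9, 10, 11, 12], T = [3, 4, 5, 6, 7, 8, 13]
Cut edges: (2,3), (12,13)

By max-flow min-cut theorem, max flow = min cut = 11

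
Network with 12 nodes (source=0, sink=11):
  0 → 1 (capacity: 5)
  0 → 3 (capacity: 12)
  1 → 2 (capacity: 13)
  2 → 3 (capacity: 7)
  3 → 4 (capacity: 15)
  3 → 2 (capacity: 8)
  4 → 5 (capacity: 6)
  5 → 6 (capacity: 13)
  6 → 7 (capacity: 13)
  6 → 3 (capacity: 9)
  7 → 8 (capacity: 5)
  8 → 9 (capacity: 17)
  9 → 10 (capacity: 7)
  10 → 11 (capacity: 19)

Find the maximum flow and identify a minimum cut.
Max flow = 5, Min cut edges: (7,8)

Maximum flow: 5
Minimum cut: (7,8)
Partition: S = [0, 1, 2, 3, 4, 5, 6, 7], T = [8, 9, 10, 11]

Max-flow min-cut theorem verified: both equal 5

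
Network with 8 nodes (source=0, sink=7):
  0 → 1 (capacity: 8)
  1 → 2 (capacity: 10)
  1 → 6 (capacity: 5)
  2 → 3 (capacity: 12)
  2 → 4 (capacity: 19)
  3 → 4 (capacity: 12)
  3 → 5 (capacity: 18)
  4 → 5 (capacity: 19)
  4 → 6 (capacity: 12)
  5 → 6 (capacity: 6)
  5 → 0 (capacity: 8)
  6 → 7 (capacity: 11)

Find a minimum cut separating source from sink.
Min cut value = 8, edges: (0,1)

Min cut value: 8
Partition: S = [0], T = [1, 2, 3, 4, 5, 6, 7]
Cut edges: (0,1)

By max-flow min-cut theorem, max flow = min cut = 8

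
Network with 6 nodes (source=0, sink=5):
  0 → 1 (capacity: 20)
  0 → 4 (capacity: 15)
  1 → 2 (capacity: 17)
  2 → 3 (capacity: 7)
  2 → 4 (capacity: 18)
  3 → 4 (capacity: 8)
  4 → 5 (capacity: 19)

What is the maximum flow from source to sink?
Maximum flow = 19

Max flow: 19

Flow assignment:
  0 → 1: 17/20
  0 → 4: 2/15
  1 → 2: 17/17
  2 → 4: 17/18
  4 → 5: 19/19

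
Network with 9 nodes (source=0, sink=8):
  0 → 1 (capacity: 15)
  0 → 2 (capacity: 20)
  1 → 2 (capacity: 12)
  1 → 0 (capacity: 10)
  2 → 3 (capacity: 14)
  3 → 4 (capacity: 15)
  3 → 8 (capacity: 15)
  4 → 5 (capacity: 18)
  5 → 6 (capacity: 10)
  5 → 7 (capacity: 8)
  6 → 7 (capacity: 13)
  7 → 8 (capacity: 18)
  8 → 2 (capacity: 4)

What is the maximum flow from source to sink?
Maximum flow = 14

Max flow: 14

Flow assignment:
  0 → 1: 12/15
  0 → 2: 2/20
  1 → 2: 12/12
  2 → 3: 14/14
  3 → 8: 14/15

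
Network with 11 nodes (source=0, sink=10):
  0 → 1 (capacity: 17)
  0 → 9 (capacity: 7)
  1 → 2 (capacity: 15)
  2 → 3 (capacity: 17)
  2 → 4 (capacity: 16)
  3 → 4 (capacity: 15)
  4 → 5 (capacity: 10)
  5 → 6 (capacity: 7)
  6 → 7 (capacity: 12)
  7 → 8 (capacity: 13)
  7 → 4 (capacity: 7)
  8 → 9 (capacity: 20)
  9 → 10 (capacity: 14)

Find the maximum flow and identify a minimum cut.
Max flow = 14, Min cut edges: (9,10)

Maximum flow: 14
Minimum cut: (9,10)
Partition: S = [0, 1, 2, 3, 4, 5, 6, 7, 8, 9], T = [10]

Max-flow min-cut theorem verified: both equal 14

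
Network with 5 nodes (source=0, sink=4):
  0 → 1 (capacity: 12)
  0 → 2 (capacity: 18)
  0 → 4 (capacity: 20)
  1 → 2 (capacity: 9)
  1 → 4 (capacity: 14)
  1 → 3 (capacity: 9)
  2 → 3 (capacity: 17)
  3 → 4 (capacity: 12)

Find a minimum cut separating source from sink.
Min cut value = 44, edges: (0,1), (0,4), (3,4)

Min cut value: 44
Partition: S = [0, 2, 3], T = [1, 4]
Cut edges: (0,1), (0,4), (3,4)

By max-flow min-cut theorem, max flow = min cut = 44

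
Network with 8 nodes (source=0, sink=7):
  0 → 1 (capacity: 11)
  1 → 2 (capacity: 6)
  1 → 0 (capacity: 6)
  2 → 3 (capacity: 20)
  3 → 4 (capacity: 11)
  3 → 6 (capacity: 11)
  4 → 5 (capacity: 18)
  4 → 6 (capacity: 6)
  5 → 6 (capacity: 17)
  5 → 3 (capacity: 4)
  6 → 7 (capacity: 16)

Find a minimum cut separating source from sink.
Min cut value = 6, edges: (1,2)

Min cut value: 6
Partition: S = [0, 1], T = [2, 3, 4, 5, 6, 7]
Cut edges: (1,2)

By max-flow min-cut theorem, max flow = min cut = 6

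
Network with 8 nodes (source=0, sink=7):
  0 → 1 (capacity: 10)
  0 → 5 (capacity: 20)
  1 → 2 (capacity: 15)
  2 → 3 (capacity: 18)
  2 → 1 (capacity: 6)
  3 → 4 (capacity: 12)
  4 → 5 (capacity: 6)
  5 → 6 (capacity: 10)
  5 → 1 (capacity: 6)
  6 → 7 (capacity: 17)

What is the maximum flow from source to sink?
Maximum flow = 10

Max flow: 10

Flow assignment:
  0 → 1: 6/10
  0 → 5: 4/20
  1 → 2: 6/15
  2 → 3: 6/18
  3 → 4: 6/12
  4 → 5: 6/6
  5 → 6: 10/10
  6 → 7: 10/17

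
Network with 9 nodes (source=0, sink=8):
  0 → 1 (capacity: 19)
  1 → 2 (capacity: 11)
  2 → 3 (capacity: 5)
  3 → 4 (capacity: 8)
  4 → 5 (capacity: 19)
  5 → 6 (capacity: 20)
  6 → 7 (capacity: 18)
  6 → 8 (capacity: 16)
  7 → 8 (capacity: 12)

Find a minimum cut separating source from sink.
Min cut value = 5, edges: (2,3)

Min cut value: 5
Partition: S = [0, 1, 2], T = [3, 4, 5, 6, 7, 8]
Cut edges: (2,3)

By max-flow min-cut theorem, max flow = min cut = 5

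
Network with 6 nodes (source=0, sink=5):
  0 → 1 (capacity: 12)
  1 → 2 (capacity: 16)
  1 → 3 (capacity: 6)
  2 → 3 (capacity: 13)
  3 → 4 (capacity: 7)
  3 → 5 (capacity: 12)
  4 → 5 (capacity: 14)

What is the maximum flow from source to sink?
Maximum flow = 12

Max flow: 12

Flow assignment:
  0 → 1: 12/12
  1 → 2: 6/16
  1 → 3: 6/6
  2 → 3: 6/13
  3 → 5: 12/12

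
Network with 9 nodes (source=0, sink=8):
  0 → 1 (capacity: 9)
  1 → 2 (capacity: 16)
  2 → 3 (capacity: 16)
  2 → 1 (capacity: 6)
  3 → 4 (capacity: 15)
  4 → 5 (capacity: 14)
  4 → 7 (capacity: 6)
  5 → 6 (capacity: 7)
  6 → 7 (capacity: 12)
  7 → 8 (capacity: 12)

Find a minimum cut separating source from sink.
Min cut value = 9, edges: (0,1)

Min cut value: 9
Partition: S = [0], T = [1, 2, 3, 4, 5, 6, 7, 8]
Cut edges: (0,1)

By max-flow min-cut theorem, max flow = min cut = 9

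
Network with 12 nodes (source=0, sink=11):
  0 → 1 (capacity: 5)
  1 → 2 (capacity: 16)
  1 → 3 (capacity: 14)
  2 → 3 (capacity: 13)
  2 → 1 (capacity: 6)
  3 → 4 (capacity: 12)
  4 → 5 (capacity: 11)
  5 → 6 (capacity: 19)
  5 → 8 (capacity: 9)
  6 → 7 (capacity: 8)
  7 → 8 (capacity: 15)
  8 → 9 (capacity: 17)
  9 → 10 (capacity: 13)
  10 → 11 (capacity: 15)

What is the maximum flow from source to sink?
Maximum flow = 5

Max flow: 5

Flow assignment:
  0 → 1: 5/5
  1 → 3: 5/14
  3 → 4: 5/12
  4 → 5: 5/11
  5 → 8: 5/9
  8 → 9: 5/17
  9 → 10: 5/13
  10 → 11: 5/15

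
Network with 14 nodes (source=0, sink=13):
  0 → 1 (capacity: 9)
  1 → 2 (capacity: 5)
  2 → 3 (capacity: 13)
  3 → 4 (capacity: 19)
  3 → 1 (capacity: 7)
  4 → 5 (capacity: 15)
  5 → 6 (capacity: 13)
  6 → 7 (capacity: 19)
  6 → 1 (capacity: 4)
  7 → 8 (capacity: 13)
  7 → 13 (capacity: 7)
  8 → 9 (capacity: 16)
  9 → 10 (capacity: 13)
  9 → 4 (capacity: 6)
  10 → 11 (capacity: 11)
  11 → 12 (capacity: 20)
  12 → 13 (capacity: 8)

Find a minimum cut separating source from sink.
Min cut value = 5, edges: (1,2)

Min cut value: 5
Partition: S = [0, 1], T = [2, 3, 4, 5, 6, 7, 8, 9, 10, 11, 12, 13]
Cut edges: (1,2)

By max-flow min-cut theorem, max flow = min cut = 5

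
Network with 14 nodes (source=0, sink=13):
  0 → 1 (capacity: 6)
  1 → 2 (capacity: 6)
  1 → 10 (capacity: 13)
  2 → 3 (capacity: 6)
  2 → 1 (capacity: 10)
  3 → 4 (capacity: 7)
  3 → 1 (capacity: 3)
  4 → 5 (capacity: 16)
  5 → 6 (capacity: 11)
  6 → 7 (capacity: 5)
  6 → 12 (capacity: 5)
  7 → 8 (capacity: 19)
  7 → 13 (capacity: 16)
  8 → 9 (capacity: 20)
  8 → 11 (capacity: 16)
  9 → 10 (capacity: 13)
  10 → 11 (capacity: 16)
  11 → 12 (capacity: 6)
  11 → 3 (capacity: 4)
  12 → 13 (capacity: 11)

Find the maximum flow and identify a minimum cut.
Max flow = 6, Min cut edges: (0,1)

Maximum flow: 6
Minimum cut: (0,1)
Partition: S = [0], T = [1, 2, 3, 4, 5, 6, 7, 8, 9, 10, 11, 12, 13]

Max-flow min-cut theorem verified: both equal 6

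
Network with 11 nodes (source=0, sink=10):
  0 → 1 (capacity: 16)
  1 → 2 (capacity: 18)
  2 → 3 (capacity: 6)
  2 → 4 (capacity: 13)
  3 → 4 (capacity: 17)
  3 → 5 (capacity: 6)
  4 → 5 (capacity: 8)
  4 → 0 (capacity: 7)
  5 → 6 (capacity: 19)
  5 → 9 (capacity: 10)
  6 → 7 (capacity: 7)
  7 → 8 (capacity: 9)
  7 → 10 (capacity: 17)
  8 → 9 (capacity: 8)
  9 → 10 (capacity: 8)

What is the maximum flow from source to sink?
Maximum flow = 14

Max flow: 14

Flow assignment:
  0 → 1: 14/16
  1 → 2: 14/18
  2 → 3: 6/6
  2 → 4: 8/13
  3 → 5: 6/6
  4 → 5: 8/8
  5 → 6: 6/19
  5 → 9: 8/10
  6 → 7: 6/7
  7 → 10: 6/17
  9 → 10: 8/8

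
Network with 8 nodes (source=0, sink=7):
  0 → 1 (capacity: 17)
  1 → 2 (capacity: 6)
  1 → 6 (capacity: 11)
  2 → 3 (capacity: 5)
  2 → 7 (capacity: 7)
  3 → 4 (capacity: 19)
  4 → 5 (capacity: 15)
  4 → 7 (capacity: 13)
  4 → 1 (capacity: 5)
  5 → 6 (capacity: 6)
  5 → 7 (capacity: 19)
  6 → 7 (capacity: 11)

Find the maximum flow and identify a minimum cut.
Max flow = 17, Min cut edges: (1,2), (6,7)

Maximum flow: 17
Minimum cut: (1,2), (6,7)
Partition: S = [0, 1, 6], T = [2, 3, 4, 5, 7]

Max-flow min-cut theorem verified: both equal 17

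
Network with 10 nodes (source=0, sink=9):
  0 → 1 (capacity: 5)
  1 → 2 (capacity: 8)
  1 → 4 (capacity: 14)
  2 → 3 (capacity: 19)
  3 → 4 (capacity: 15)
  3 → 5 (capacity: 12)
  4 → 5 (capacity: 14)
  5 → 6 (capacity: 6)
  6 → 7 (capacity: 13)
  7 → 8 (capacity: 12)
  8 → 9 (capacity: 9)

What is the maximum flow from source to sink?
Maximum flow = 5

Max flow: 5

Flow assignment:
  0 → 1: 5/5
  1 → 4: 5/14
  4 → 5: 5/14
  5 → 6: 5/6
  6 → 7: 5/13
  7 → 8: 5/12
  8 → 9: 5/9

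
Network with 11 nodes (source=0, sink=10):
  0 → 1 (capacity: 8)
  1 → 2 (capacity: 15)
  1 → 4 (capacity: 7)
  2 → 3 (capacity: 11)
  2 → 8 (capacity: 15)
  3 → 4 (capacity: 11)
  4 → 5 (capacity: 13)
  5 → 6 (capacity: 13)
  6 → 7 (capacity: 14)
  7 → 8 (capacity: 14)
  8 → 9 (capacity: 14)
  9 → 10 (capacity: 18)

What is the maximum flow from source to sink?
Maximum flow = 8

Max flow: 8

Flow assignment:
  0 → 1: 8/8
  1 → 2: 8/15
  2 → 8: 8/15
  8 → 9: 8/14
  9 → 10: 8/18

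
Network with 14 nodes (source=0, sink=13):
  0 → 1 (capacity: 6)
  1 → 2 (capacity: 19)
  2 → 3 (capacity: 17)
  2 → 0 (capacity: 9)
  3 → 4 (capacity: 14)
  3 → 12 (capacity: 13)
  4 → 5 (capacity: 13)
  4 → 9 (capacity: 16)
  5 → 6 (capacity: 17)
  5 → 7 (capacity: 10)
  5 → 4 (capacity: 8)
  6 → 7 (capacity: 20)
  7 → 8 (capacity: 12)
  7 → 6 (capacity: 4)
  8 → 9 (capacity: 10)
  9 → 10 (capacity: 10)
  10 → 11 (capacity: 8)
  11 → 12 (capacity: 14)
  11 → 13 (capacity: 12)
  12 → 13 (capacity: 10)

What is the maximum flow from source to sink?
Maximum flow = 6

Max flow: 6

Flow assignment:
  0 → 1: 6/6
  1 → 2: 6/19
  2 → 3: 6/17
  3 → 12: 6/13
  12 → 13: 6/10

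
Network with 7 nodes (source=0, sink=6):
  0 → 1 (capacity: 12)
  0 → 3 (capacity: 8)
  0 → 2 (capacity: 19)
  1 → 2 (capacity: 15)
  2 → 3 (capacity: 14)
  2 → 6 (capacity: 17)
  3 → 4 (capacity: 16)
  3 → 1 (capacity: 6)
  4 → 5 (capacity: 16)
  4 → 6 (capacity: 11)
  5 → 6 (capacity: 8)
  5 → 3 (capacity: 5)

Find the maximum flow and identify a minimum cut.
Max flow = 33, Min cut edges: (2,6), (3,4)

Maximum flow: 33
Minimum cut: (2,6), (3,4)
Partition: S = [0, 1, 2, 3], T = [4, 5, 6]

Max-flow min-cut theorem verified: both equal 33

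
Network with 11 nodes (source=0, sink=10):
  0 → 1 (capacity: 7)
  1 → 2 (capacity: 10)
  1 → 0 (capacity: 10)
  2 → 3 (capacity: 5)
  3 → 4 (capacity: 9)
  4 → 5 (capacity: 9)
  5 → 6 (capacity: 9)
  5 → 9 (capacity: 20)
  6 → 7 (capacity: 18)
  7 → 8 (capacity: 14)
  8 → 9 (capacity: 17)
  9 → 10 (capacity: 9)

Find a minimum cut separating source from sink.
Min cut value = 5, edges: (2,3)

Min cut value: 5
Partition: S = [0, 1, 2], T = [3, 4, 5, 6, 7, 8, 9, 10]
Cut edges: (2,3)

By max-flow min-cut theorem, max flow = min cut = 5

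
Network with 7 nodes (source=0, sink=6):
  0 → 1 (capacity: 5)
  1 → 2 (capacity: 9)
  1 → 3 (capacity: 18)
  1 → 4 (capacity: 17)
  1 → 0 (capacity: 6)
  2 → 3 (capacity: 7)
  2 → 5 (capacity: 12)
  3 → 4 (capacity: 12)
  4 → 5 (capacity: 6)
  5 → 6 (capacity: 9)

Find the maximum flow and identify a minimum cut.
Max flow = 5, Min cut edges: (0,1)

Maximum flow: 5
Minimum cut: (0,1)
Partition: S = [0], T = [1, 2, 3, 4, 5, 6]

Max-flow min-cut theorem verified: both equal 5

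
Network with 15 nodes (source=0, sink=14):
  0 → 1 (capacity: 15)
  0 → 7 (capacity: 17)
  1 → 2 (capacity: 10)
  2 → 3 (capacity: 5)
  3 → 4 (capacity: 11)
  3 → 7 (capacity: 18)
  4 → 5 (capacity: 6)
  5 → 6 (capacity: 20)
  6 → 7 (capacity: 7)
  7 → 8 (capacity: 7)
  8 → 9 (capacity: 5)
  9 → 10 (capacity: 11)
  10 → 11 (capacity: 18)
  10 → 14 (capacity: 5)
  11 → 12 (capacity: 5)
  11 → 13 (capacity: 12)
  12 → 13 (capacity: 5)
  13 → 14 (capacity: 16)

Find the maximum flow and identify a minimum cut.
Max flow = 5, Min cut edges: (8,9)

Maximum flow: 5
Minimum cut: (8,9)
Partition: S = [0, 1, 2, 3, 4, 5, 6, 7, 8], T = [9, 10, 11, 12, 13, 14]

Max-flow min-cut theorem verified: both equal 5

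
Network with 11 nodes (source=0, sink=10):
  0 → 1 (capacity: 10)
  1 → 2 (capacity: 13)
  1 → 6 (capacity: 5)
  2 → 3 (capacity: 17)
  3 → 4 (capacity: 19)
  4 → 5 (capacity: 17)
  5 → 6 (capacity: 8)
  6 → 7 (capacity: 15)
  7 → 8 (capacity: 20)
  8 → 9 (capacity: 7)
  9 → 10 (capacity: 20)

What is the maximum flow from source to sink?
Maximum flow = 7

Max flow: 7

Flow assignment:
  0 → 1: 7/10
  1 → 2: 5/13
  1 → 6: 2/5
  2 → 3: 5/17
  3 → 4: 5/19
  4 → 5: 5/17
  5 → 6: 5/8
  6 → 7: 7/15
  7 → 8: 7/20
  8 → 9: 7/7
  9 → 10: 7/20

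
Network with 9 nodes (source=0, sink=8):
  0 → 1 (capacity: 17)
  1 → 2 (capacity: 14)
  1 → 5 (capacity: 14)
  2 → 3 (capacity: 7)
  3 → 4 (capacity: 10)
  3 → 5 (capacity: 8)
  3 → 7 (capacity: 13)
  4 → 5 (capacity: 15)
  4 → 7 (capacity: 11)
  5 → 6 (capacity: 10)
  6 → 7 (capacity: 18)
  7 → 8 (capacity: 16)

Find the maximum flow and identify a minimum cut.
Max flow = 16, Min cut edges: (7,8)

Maximum flow: 16
Minimum cut: (7,8)
Partition: S = [0, 1, 2, 3, 4, 5, 6, 7], T = [8]

Max-flow min-cut theorem verified: both equal 16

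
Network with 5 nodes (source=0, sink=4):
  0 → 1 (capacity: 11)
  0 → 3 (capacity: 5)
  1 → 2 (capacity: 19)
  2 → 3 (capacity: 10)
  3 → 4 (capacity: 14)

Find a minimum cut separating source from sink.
Min cut value = 14, edges: (3,4)

Min cut value: 14
Partition: S = [0, 1, 2, 3], T = [4]
Cut edges: (3,4)

By max-flow min-cut theorem, max flow = min cut = 14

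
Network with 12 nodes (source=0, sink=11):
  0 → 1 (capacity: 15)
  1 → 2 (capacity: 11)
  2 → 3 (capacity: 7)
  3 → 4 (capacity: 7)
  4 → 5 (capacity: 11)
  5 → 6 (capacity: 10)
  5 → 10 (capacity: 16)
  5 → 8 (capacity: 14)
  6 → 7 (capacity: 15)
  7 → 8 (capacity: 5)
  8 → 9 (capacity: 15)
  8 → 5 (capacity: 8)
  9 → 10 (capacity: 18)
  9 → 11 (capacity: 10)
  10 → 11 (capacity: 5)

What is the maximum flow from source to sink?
Maximum flow = 7

Max flow: 7

Flow assignment:
  0 → 1: 7/15
  1 → 2: 7/11
  2 → 3: 7/7
  3 → 4: 7/7
  4 → 5: 7/11
  5 → 10: 5/16
  5 → 8: 2/14
  8 → 9: 2/15
  9 → 11: 2/10
  10 → 11: 5/5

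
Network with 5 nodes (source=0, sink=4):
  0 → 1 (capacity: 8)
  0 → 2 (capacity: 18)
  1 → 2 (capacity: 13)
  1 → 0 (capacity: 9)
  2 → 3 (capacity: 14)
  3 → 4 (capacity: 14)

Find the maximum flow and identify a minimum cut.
Max flow = 14, Min cut edges: (3,4)

Maximum flow: 14
Minimum cut: (3,4)
Partition: S = [0, 1, 2, 3], T = [4]

Max-flow min-cut theorem verified: both equal 14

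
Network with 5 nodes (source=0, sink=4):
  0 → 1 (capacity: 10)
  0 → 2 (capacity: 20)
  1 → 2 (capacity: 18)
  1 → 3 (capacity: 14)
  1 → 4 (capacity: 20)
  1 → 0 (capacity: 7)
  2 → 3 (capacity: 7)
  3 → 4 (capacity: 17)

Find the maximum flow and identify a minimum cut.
Max flow = 17, Min cut edges: (0,1), (2,3)

Maximum flow: 17
Minimum cut: (0,1), (2,3)
Partition: S = [0, 2], T = [1, 3, 4]

Max-flow min-cut theorem verified: both equal 17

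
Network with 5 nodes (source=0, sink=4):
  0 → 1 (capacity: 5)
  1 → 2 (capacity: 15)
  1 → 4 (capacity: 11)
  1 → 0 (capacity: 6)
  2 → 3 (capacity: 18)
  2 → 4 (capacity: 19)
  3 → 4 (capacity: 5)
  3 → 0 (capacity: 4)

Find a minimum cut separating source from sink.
Min cut value = 5, edges: (0,1)

Min cut value: 5
Partition: S = [0], T = [1, 2, 3, 4]
Cut edges: (0,1)

By max-flow min-cut theorem, max flow = min cut = 5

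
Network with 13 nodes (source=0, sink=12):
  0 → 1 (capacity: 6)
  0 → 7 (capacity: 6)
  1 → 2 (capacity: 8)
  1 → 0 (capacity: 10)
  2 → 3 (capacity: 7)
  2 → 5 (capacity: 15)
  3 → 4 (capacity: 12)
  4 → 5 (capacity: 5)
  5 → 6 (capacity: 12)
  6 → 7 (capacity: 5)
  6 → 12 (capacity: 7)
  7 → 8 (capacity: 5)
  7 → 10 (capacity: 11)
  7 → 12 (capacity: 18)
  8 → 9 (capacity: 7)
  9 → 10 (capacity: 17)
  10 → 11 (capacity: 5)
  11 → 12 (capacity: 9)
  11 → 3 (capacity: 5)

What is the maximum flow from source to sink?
Maximum flow = 12

Max flow: 12

Flow assignment:
  0 → 1: 6/6
  0 → 7: 6/6
  1 → 2: 6/8
  2 → 5: 6/15
  5 → 6: 6/12
  6 → 12: 6/7
  7 → 12: 6/18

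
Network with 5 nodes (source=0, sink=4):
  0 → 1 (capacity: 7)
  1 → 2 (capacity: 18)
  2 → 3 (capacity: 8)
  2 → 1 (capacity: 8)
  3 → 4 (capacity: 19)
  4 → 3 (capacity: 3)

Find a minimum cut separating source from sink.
Min cut value = 7, edges: (0,1)

Min cut value: 7
Partition: S = [0], T = [1, 2, 3, 4]
Cut edges: (0,1)

By max-flow min-cut theorem, max flow = min cut = 7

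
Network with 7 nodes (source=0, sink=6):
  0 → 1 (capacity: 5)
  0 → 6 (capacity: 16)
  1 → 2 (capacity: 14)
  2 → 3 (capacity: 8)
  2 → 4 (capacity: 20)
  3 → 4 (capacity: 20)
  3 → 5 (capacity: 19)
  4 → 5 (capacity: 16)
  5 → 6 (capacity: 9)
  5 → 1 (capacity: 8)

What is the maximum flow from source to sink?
Maximum flow = 21

Max flow: 21

Flow assignment:
  0 → 1: 5/5
  0 → 6: 16/16
  1 → 2: 5/14
  2 → 3: 5/8
  3 → 5: 5/19
  5 → 6: 5/9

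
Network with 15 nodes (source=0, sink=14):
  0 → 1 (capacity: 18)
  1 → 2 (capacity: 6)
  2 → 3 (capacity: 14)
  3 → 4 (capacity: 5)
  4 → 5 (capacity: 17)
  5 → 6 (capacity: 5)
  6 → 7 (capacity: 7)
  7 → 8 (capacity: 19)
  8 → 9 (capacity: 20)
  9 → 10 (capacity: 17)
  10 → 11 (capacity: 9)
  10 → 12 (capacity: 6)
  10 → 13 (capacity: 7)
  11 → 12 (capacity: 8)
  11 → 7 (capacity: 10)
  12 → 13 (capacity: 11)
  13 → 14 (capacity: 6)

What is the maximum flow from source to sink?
Maximum flow = 5

Max flow: 5

Flow assignment:
  0 → 1: 5/18
  1 → 2: 5/6
  2 → 3: 5/14
  3 → 4: 5/5
  4 → 5: 5/17
  5 → 6: 5/5
  6 → 7: 5/7
  7 → 8: 5/19
  8 → 9: 5/20
  9 → 10: 5/17
  10 → 13: 5/7
  13 → 14: 5/6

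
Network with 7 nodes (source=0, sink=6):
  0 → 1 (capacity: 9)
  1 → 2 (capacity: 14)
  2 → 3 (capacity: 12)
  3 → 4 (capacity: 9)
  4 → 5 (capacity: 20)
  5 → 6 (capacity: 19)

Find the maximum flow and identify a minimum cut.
Max flow = 9, Min cut edges: (3,4)

Maximum flow: 9
Minimum cut: (3,4)
Partition: S = [0, 1, 2, 3], T = [4, 5, 6]

Max-flow min-cut theorem verified: both equal 9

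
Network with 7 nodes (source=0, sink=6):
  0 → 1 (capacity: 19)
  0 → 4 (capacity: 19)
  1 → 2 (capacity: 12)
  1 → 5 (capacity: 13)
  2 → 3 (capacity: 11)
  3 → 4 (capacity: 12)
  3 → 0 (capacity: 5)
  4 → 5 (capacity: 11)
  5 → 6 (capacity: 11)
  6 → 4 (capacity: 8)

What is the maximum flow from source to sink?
Maximum flow = 11

Max flow: 11

Flow assignment:
  0 → 1: 6/19
  0 → 4: 10/19
  1 → 2: 6/12
  2 → 3: 6/11
  3 → 4: 1/12
  3 → 0: 5/5
  4 → 5: 11/11
  5 → 6: 11/11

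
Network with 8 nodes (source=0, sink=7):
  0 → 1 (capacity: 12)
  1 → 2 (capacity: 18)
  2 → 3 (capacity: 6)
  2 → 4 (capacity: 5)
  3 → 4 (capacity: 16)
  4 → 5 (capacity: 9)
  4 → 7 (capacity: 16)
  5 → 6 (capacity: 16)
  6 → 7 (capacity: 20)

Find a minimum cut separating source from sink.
Min cut value = 11, edges: (2,3), (2,4)

Min cut value: 11
Partition: S = [0, 1, 2], T = [3, 4, 5, 6, 7]
Cut edges: (2,3), (2,4)

By max-flow min-cut theorem, max flow = min cut = 11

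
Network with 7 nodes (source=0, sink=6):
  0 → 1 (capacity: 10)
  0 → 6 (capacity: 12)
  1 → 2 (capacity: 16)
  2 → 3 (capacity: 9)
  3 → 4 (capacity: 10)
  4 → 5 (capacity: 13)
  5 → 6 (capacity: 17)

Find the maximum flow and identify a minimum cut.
Max flow = 21, Min cut edges: (0,6), (2,3)

Maximum flow: 21
Minimum cut: (0,6), (2,3)
Partition: S = [0, 1, 2], T = [3, 4, 5, 6]

Max-flow min-cut theorem verified: both equal 21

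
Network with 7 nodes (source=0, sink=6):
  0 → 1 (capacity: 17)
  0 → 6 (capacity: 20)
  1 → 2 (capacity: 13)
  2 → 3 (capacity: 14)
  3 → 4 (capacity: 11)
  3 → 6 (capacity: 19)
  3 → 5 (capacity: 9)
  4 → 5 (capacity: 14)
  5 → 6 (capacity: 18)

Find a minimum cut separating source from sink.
Min cut value = 33, edges: (0,6), (1,2)

Min cut value: 33
Partition: S = [0, 1], T = [2, 3, 4, 5, 6]
Cut edges: (0,6), (1,2)

By max-flow min-cut theorem, max flow = min cut = 33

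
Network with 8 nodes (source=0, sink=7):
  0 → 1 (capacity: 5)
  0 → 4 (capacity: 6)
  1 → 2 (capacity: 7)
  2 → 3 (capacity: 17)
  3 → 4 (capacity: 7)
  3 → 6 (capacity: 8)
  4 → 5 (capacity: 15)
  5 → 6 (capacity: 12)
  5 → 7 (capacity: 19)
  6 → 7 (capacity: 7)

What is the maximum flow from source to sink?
Maximum flow = 11

Max flow: 11

Flow assignment:
  0 → 1: 5/5
  0 → 4: 6/6
  1 → 2: 5/7
  2 → 3: 5/17
  3 → 6: 5/8
  4 → 5: 6/15
  5 → 7: 6/19
  6 → 7: 5/7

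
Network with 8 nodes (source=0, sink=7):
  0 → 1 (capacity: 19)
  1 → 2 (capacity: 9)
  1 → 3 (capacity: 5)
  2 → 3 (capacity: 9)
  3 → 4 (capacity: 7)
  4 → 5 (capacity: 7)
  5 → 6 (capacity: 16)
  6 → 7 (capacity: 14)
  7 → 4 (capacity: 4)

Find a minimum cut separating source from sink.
Min cut value = 7, edges: (4,5)

Min cut value: 7
Partition: S = [0, 1, 2, 3, 4], T = [5, 6, 7]
Cut edges: (4,5)

By max-flow min-cut theorem, max flow = min cut = 7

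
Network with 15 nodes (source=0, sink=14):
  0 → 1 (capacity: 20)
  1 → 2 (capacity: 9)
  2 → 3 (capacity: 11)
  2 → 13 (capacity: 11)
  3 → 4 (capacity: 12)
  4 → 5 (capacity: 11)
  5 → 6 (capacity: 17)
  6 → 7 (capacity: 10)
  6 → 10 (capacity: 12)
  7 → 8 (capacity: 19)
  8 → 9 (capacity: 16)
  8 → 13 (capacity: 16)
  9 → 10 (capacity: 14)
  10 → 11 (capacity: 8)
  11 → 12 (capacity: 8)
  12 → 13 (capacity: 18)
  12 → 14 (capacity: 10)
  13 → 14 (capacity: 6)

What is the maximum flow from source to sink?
Maximum flow = 9

Max flow: 9

Flow assignment:
  0 → 1: 9/20
  1 → 2: 9/9
  2 → 3: 3/11
  2 → 13: 6/11
  3 → 4: 3/12
  4 → 5: 3/11
  5 → 6: 3/17
  6 → 10: 3/12
  10 → 11: 3/8
  11 → 12: 3/8
  12 → 14: 3/10
  13 → 14: 6/6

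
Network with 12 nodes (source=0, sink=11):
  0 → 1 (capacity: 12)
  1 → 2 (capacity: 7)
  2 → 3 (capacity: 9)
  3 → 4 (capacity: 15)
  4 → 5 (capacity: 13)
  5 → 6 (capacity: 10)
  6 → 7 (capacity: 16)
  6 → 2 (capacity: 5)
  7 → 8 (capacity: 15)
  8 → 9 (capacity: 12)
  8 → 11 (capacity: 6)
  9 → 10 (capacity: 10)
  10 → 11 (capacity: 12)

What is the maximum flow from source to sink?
Maximum flow = 7

Max flow: 7

Flow assignment:
  0 → 1: 7/12
  1 → 2: 7/7
  2 → 3: 7/9
  3 → 4: 7/15
  4 → 5: 7/13
  5 → 6: 7/10
  6 → 7: 7/16
  7 → 8: 7/15
  8 → 9: 1/12
  8 → 11: 6/6
  9 → 10: 1/10
  10 → 11: 1/12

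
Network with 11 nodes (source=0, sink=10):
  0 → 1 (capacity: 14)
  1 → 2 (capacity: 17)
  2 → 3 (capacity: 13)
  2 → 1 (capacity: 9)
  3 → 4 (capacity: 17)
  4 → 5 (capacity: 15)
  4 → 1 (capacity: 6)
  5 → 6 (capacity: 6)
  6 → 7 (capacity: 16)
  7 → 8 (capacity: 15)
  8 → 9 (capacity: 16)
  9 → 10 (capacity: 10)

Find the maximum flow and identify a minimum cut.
Max flow = 6, Min cut edges: (5,6)

Maximum flow: 6
Minimum cut: (5,6)
Partition: S = [0, 1, 2, 3, 4, 5], T = [6, 7, 8, 9, 10]

Max-flow min-cut theorem verified: both equal 6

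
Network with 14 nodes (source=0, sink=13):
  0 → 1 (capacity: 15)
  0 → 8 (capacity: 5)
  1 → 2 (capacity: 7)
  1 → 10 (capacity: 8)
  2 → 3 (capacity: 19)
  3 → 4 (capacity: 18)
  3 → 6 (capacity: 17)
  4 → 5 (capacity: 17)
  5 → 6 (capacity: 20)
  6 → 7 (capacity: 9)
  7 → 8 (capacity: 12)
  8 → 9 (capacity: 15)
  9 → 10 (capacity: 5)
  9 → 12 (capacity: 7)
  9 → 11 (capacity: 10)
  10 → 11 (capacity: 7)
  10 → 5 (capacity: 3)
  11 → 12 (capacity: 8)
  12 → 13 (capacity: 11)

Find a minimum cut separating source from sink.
Min cut value = 11, edges: (12,13)

Min cut value: 11
Partition: S = [0, 1, 2, 3, 4, 5, 6, 7, 8, 9, 10, 11, 12], T = [13]
Cut edges: (12,13)

By max-flow min-cut theorem, max flow = min cut = 11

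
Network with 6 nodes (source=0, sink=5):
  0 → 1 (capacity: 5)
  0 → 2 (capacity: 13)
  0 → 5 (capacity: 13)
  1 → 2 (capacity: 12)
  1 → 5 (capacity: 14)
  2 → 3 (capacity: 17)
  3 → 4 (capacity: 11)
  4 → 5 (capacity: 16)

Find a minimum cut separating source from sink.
Min cut value = 29, edges: (0,1), (0,5), (3,4)

Min cut value: 29
Partition: S = [0, 2, 3], T = [1, 4, 5]
Cut edges: (0,1), (0,5), (3,4)

By max-flow min-cut theorem, max flow = min cut = 29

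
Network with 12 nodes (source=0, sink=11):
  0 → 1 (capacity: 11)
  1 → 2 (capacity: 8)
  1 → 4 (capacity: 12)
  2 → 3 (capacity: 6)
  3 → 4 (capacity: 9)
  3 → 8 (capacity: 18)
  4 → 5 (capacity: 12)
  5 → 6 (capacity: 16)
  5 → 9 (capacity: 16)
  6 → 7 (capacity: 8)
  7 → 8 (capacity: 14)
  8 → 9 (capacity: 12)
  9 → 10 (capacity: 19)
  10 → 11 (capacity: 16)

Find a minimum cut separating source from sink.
Min cut value = 11, edges: (0,1)

Min cut value: 11
Partition: S = [0], T = [1, 2, 3, 4, 5, 6, 7, 8, 9, 10, 11]
Cut edges: (0,1)

By max-flow min-cut theorem, max flow = min cut = 11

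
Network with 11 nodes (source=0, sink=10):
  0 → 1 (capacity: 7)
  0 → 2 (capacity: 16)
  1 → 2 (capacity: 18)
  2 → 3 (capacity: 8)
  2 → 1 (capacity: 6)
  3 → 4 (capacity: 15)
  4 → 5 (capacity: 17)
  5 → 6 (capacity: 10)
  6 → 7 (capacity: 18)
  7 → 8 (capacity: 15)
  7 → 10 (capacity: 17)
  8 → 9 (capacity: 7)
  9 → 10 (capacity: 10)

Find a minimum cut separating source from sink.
Min cut value = 8, edges: (2,3)

Min cut value: 8
Partition: S = [0, 1, 2], T = [3, 4, 5, 6, 7, 8, 9, 10]
Cut edges: (2,3)

By max-flow min-cut theorem, max flow = min cut = 8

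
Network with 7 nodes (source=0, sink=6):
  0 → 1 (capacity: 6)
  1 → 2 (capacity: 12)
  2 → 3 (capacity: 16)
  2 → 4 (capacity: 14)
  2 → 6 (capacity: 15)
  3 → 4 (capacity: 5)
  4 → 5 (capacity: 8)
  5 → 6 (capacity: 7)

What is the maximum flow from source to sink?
Maximum flow = 6

Max flow: 6

Flow assignment:
  0 → 1: 6/6
  1 → 2: 6/12
  2 → 6: 6/15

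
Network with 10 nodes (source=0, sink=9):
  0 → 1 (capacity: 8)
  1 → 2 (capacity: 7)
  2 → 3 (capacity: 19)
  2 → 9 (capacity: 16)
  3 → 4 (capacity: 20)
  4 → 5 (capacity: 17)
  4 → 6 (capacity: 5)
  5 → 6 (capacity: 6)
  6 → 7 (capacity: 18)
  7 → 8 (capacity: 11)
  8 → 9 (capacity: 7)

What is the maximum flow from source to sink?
Maximum flow = 7

Max flow: 7

Flow assignment:
  0 → 1: 7/8
  1 → 2: 7/7
  2 → 9: 7/16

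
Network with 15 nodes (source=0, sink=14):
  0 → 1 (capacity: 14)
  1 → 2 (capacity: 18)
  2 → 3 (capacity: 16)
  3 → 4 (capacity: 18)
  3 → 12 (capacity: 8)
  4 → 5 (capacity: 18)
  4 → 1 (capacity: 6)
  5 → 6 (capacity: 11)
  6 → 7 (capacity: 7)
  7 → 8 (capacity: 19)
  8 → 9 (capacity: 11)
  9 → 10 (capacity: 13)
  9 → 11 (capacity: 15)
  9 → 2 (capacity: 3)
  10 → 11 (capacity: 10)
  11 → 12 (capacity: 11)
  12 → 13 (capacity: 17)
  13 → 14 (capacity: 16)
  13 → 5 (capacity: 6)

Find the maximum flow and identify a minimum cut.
Max flow = 14, Min cut edges: (0,1)

Maximum flow: 14
Minimum cut: (0,1)
Partition: S = [0], T = [1, 2, 3, 4, 5, 6, 7, 8, 9, 10, 11, 12, 13, 14]

Max-flow min-cut theorem verified: both equal 14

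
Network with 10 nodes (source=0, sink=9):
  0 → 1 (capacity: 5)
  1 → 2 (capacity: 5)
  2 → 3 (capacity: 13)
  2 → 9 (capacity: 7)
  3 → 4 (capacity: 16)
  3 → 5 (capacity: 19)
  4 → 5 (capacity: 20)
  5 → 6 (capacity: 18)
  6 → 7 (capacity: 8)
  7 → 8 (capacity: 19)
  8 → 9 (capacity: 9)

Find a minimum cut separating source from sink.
Min cut value = 5, edges: (1,2)

Min cut value: 5
Partition: S = [0, 1], T = [2, 3, 4, 5, 6, 7, 8, 9]
Cut edges: (1,2)

By max-flow min-cut theorem, max flow = min cut = 5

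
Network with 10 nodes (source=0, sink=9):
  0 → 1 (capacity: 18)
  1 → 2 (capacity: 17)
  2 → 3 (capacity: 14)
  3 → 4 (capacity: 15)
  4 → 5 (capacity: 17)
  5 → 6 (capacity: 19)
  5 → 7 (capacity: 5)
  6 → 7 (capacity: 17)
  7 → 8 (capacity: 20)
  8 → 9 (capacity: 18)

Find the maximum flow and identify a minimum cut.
Max flow = 14, Min cut edges: (2,3)

Maximum flow: 14
Minimum cut: (2,3)
Partition: S = [0, 1, 2], T = [3, 4, 5, 6, 7, 8, 9]

Max-flow min-cut theorem verified: both equal 14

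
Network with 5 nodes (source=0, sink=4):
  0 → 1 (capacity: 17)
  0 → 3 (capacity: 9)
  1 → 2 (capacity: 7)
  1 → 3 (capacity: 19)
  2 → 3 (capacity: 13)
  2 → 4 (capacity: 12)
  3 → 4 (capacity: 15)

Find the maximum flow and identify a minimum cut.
Max flow = 22, Min cut edges: (1,2), (3,4)

Maximum flow: 22
Minimum cut: (1,2), (3,4)
Partition: S = [0, 1, 3], T = [2, 4]

Max-flow min-cut theorem verified: both equal 22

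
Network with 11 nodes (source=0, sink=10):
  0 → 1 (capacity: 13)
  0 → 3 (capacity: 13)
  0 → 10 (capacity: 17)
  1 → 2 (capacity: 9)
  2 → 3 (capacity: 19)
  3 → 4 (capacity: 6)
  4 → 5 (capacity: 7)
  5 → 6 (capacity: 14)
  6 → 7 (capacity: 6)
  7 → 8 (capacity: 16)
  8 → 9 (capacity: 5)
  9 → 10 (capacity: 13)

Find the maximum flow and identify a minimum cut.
Max flow = 22, Min cut edges: (0,10), (8,9)

Maximum flow: 22
Minimum cut: (0,10), (8,9)
Partition: S = [0, 1, 2, 3, 4, 5, 6, 7, 8], T = [9, 10]

Max-flow min-cut theorem verified: both equal 22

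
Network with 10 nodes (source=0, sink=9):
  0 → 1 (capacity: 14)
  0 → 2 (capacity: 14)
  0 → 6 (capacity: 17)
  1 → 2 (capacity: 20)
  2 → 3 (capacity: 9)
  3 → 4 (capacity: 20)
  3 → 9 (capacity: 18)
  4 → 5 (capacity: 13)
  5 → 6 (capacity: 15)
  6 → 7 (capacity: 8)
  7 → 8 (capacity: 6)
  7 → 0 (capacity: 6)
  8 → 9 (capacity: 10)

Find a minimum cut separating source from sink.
Min cut value = 15, edges: (2,3), (7,8)

Min cut value: 15
Partition: S = [0, 1, 2, 4, 5, 6, 7], T = [3, 8, 9]
Cut edges: (2,3), (7,8)

By max-flow min-cut theorem, max flow = min cut = 15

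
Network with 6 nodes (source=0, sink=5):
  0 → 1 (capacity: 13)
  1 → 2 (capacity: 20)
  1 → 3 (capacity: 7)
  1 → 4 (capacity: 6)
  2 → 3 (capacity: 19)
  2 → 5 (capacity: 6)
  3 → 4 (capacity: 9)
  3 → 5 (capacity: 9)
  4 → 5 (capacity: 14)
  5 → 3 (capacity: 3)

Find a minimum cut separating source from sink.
Min cut value = 13, edges: (0,1)

Min cut value: 13
Partition: S = [0], T = [1, 2, 3, 4, 5]
Cut edges: (0,1)

By max-flow min-cut theorem, max flow = min cut = 13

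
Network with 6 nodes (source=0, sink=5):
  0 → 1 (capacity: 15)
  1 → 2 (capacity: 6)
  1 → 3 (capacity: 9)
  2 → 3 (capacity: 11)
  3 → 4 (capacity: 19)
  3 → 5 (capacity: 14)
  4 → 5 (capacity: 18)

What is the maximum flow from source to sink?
Maximum flow = 15

Max flow: 15

Flow assignment:
  0 → 1: 15/15
  1 → 2: 6/6
  1 → 3: 9/9
  2 → 3: 6/11
  3 → 4: 1/19
  3 → 5: 14/14
  4 → 5: 1/18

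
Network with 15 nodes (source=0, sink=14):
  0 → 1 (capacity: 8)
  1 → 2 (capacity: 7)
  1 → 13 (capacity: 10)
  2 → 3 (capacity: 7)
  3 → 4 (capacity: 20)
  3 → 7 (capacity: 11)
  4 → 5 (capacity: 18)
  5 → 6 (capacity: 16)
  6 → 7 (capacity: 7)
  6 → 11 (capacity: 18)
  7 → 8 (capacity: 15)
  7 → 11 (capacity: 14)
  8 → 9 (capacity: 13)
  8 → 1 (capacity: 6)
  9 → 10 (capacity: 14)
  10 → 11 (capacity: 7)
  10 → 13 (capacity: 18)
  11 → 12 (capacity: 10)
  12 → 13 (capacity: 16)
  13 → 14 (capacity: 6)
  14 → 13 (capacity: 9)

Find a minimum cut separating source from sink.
Min cut value = 6, edges: (13,14)

Min cut value: 6
Partition: S = [0, 1, 2, 3, 4, 5, 6, 7, 8, 9, 10, 11, 12, 13], T = [14]
Cut edges: (13,14)

By max-flow min-cut theorem, max flow = min cut = 6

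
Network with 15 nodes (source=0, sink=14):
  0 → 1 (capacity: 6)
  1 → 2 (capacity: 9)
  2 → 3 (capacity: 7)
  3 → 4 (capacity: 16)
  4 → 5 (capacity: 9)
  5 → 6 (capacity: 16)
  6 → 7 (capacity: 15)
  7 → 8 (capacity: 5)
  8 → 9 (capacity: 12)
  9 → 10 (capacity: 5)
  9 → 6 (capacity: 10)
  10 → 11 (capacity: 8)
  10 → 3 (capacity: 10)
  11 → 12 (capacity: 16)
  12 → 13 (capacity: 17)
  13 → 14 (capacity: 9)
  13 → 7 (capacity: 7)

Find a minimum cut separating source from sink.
Min cut value = 5, edges: (9,10)

Min cut value: 5
Partition: S = [0, 1, 2, 3, 4, 5, 6, 7, 8, 9], T = [10, 11, 12, 13, 14]
Cut edges: (9,10)

By max-flow min-cut theorem, max flow = min cut = 5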